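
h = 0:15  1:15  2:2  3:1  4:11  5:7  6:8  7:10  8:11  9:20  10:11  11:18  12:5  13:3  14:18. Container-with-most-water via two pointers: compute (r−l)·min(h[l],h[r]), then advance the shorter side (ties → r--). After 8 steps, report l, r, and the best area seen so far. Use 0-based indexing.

l=0 r=14: min(15,18)*14=210 best=210 *, l++
l=1 r=14: min(15,18)*13=195 best=210, l++
l=2 r=14: min(2,18)*12=24 best=210, l++
l=3 r=14: min(1,18)*11=11 best=210, l++
l=4 r=14: min(11,18)*10=110 best=210, l++
l=5 r=14: min(7,18)*9=63 best=210, l++
l=6 r=14: min(8,18)*8=64 best=210, l++
l=7 r=14: min(10,18)*7=70 best=210, l++

l=8, r=14, best area=210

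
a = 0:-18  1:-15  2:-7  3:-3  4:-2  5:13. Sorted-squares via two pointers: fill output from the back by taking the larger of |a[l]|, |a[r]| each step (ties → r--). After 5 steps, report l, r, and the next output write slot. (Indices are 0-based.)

l=0 r=5: |-18|>|13| out[5]=324, l++
l=1 r=5: |-15|>|13| out[4]=225, l++
l=2 r=5: |-7|<=|13| out[3]=169, r--
l=2 r=4: |-7|>|-2| out[2]=49, l++
l=3 r=4: |-3|>|-2| out[1]=9, l++

l=4, r=4, next write slot=0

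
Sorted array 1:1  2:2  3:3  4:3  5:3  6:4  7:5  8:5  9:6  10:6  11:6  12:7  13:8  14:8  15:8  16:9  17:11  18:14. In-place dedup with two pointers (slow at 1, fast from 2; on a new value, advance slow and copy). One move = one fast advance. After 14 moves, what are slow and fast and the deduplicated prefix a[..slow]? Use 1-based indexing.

slow=8, fast=16, prefix=[1, 2, 3, 4, 5, 6, 7, 8]

slow=1 fast=2: a[fast]=2≠a[slow]=1 write a[2]=2, slow++,fast++
slow=2 fast=3: a[fast]=3≠a[slow]=2 write a[3]=3, slow++,fast++
slow=3 fast=4: a[fast]=3=a[slow] dup, fast++
slow=3 fast=5: a[fast]=3=a[slow] dup, fast++
slow=3 fast=6: a[fast]=4≠a[slow]=3 write a[4]=4, slow++,fast++
slow=4 fast=7: a[fast]=5≠a[slow]=4 write a[5]=5, slow++,fast++
slow=5 fast=8: a[fast]=5=a[slow] dup, fast++
slow=5 fast=9: a[fast]=6≠a[slow]=5 write a[6]=6, slow++,fast++
slow=6 fast=10: a[fast]=6=a[slow] dup, fast++
slow=6 fast=11: a[fast]=6=a[slow] dup, fast++
slow=6 fast=12: a[fast]=7≠a[slow]=6 write a[7]=7, slow++,fast++
slow=7 fast=13: a[fast]=8≠a[slow]=7 write a[8]=8, slow++,fast++
slow=8 fast=14: a[fast]=8=a[slow] dup, fast++
slow=8 fast=15: a[fast]=8=a[slow] dup, fast++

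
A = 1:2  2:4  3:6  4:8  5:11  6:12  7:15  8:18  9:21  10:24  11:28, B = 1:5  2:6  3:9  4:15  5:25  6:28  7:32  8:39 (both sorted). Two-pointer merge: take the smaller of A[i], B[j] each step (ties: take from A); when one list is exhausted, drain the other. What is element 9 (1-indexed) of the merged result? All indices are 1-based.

merged[9] = 12

i=1 j=1: A[i]=2<=B[j]=5 take 2, i++
i=2 j=1: A[i]=4<=B[j]=5 take 4, i++
i=3 j=1: A[i]=6>B[j]=5 take 5, j++
i=3 j=2: A[i]=6<=B[j]=6 take 6, i++
i=4 j=2: A[i]=8>B[j]=6 take 6, j++
i=4 j=3: A[i]=8<=B[j]=9 take 8, i++
i=5 j=3: A[i]=11>B[j]=9 take 9, j++
i=5 j=4: A[i]=11<=B[j]=15 take 11, i++
i=6 j=4: A[i]=12<=B[j]=15 take 12, i++
i=7 j=4: A[i]=15<=B[j]=15 take 15, i++
i=8 j=4: A[i]=18>B[j]=15 take 15, j++
i=8 j=5: A[i]=18<=B[j]=25 take 18, i++
i=9 j=5: A[i]=21<=B[j]=25 take 21, i++
i=10 j=5: A[i]=24<=B[j]=25 take 24, i++
i=11 j=5: A[i]=28>B[j]=25 take 25, j++
i=11 j=6: A[i]=28<=B[j]=28 take 28, i++
i=12 j=6: A done, take B[j]=28, j++
i=12 j=7: A done, take B[j]=32, j++
i=12 j=8: A done, take B[j]=39, j++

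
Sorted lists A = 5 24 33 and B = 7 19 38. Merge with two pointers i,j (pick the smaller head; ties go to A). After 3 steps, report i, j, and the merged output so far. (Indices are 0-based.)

i=1, j=2, merged so far=[5, 7, 19]

[i=0,j=0] A[i]=5<=B[j]=7 take 5 → i++
[i=1,j=0] A[i]=24>B[j]=7 take 7 → j++
[i=1,j=1] A[i]=24>B[j]=19 take 19 → j++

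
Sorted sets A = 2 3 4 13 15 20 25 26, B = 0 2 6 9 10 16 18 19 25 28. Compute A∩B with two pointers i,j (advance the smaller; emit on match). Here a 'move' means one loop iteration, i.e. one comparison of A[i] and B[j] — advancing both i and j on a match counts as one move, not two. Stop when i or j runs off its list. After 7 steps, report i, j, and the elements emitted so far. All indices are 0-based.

i=3, j=5, emitted=[2]

i=0 j=0: 2>0, j++
i=0 j=1: 2==2 emit, i++,j++
i=1 j=2: 3<6, i++
i=2 j=2: 4<6, i++
i=3 j=2: 13>6, j++
i=3 j=3: 13>9, j++
i=3 j=4: 13>10, j++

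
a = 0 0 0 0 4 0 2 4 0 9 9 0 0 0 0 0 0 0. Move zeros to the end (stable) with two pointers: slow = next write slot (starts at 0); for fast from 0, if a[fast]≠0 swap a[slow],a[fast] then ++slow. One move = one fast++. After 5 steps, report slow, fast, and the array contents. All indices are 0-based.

slow=1, fast=5, a=[4, 0, 0, 0, 0, 0, 2, 4, 0, 9, 9, 0, 0, 0, 0, 0, 0, 0]

(s=0,f=0) a[fast]=0 → fast++
(s=0,f=1) a[fast]=0 → fast++
(s=0,f=2) a[fast]=0 → fast++
(s=0,f=3) a[fast]=0 → fast++
(s=0,f=4) a[fast]=4≠0 swap→a[0]=4 → slow++,fast++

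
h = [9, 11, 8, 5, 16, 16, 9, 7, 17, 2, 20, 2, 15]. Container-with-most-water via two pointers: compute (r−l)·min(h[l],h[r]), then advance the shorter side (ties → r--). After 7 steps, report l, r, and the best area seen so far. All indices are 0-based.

l=5, r=10, best area=121

l=0 r=12: min(9,15)*12=108 best=108 *, l++
l=1 r=12: min(11,15)*11=121 best=121 *, l++
l=2 r=12: min(8,15)*10=80 best=121, l++
l=3 r=12: min(5,15)*9=45 best=121, l++
l=4 r=12: min(16,15)*8=120 best=121, r--
l=4 r=11: min(16,2)*7=14 best=121, r--
l=4 r=10: min(16,20)*6=96 best=121, l++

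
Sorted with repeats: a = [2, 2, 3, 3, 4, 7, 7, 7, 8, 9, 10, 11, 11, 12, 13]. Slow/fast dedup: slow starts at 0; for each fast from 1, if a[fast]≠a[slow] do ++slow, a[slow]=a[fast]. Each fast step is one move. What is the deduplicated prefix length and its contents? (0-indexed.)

(s=0,f=1) a[fast]=2=a[slow] dup → fast++
(s=0,f=2) a[fast]=3≠a[slow]=2 write a[1]=3 → slow++,fast++
(s=1,f=3) a[fast]=3=a[slow] dup → fast++
(s=1,f=4) a[fast]=4≠a[slow]=3 write a[2]=4 → slow++,fast++
(s=2,f=5) a[fast]=7≠a[slow]=4 write a[3]=7 → slow++,fast++
(s=3,f=6) a[fast]=7=a[slow] dup → fast++
(s=3,f=7) a[fast]=7=a[slow] dup → fast++
(s=3,f=8) a[fast]=8≠a[slow]=7 write a[4]=8 → slow++,fast++
(s=4,f=9) a[fast]=9≠a[slow]=8 write a[5]=9 → slow++,fast++
(s=5,f=10) a[fast]=10≠a[slow]=9 write a[6]=10 → slow++,fast++
(s=6,f=11) a[fast]=11≠a[slow]=10 write a[7]=11 → slow++,fast++
(s=7,f=12) a[fast]=11=a[slow] dup → fast++
(s=7,f=13) a[fast]=12≠a[slow]=11 write a[8]=12 → slow++,fast++
(s=8,f=14) a[fast]=13≠a[slow]=12 write a[9]=13 → slow++,fast++

length 10; prefix = [2, 3, 4, 7, 8, 9, 10, 11, 12, 13]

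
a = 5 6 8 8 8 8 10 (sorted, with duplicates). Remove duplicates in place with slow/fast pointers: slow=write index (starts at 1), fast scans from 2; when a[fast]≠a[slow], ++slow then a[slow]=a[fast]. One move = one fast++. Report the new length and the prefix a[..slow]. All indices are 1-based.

length 4; prefix = [5, 6, 8, 10]

(s=1,f=2) a[fast]=6≠a[slow]=5 write a[2]=6 → slow++,fast++
(s=2,f=3) a[fast]=8≠a[slow]=6 write a[3]=8 → slow++,fast++
(s=3,f=4) a[fast]=8=a[slow] dup → fast++
(s=3,f=5) a[fast]=8=a[slow] dup → fast++
(s=3,f=6) a[fast]=8=a[slow] dup → fast++
(s=3,f=7) a[fast]=10≠a[slow]=8 write a[4]=10 → slow++,fast++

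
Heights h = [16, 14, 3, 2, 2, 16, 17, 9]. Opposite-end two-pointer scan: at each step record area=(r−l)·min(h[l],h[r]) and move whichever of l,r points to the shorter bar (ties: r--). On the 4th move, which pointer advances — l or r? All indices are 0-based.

l

[0,7] min(16,9)*7=63 best=63 * → r--
[0,6] min(16,17)*6=96 best=96 * → l++
[1,6] min(14,17)*5=70 best=96 → l++
[2,6] min(3,17)*4=12 best=96 → l++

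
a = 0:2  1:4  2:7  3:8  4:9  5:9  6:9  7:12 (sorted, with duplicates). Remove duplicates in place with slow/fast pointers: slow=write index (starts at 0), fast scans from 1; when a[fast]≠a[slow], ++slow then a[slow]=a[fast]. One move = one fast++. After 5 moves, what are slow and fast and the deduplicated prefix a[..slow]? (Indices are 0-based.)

slow=4, fast=6, prefix=[2, 4, 7, 8, 9]

(s=0,f=1) a[fast]=4≠a[slow]=2 write a[1]=4 → slow++,fast++
(s=1,f=2) a[fast]=7≠a[slow]=4 write a[2]=7 → slow++,fast++
(s=2,f=3) a[fast]=8≠a[slow]=7 write a[3]=8 → slow++,fast++
(s=3,f=4) a[fast]=9≠a[slow]=8 write a[4]=9 → slow++,fast++
(s=4,f=5) a[fast]=9=a[slow] dup → fast++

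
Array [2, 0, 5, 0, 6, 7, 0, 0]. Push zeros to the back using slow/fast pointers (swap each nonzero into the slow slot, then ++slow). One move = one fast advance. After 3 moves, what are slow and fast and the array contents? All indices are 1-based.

slow=1 fast=1: a[fast]=2≠0 swap→a[1]=2, slow++,fast++
slow=2 fast=2: a[fast]=0, fast++
slow=2 fast=3: a[fast]=5≠0 swap→a[2]=5, slow++,fast++

slow=3, fast=4, a=[2, 5, 0, 0, 6, 7, 0, 0]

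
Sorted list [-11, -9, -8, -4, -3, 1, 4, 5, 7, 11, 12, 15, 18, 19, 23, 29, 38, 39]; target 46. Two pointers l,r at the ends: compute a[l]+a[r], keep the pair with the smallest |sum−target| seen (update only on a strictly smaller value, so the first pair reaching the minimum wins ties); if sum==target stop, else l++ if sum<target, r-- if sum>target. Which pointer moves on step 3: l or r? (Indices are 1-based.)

l

[1,18] -11+39=28 d=18 * → l++
[2,18] -9+39=30 d=16 * → l++
[3,18] -8+39=31 d=15 * → l++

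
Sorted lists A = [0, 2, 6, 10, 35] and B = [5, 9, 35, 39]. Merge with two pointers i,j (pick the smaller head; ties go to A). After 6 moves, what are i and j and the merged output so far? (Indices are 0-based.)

[i=0,j=0] A[i]=0<=B[j]=5 take 0 → i++
[i=1,j=0] A[i]=2<=B[j]=5 take 2 → i++
[i=2,j=0] A[i]=6>B[j]=5 take 5 → j++
[i=2,j=1] A[i]=6<=B[j]=9 take 6 → i++
[i=3,j=1] A[i]=10>B[j]=9 take 9 → j++
[i=3,j=2] A[i]=10<=B[j]=35 take 10 → i++

i=4, j=2, merged so far=[0, 2, 5, 6, 9, 10]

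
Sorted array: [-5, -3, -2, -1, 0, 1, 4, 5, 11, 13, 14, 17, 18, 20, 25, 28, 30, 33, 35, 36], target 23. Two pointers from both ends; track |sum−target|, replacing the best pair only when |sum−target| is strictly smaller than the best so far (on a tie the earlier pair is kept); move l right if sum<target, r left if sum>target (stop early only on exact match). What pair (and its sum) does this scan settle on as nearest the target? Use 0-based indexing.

pair (-5, 28) with sum 23 (|Δ|=0)

l=0 r=19: -5+36=31 d=8 *, r--
l=0 r=18: -5+35=30 d=7 *, r--
l=0 r=17: -5+33=28 d=5 *, r--
l=0 r=16: -5+30=25 d=2 *, r--
l=0 r=15: -5+28=23 d=0 *, stop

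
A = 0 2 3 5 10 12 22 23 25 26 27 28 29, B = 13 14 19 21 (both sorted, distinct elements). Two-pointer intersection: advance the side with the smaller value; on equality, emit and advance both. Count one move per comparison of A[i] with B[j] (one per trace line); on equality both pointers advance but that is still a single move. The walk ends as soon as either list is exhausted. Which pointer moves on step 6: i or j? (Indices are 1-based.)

i

i=1 j=1: 0<13, i++
i=2 j=1: 2<13, i++
i=3 j=1: 3<13, i++
i=4 j=1: 5<13, i++
i=5 j=1: 10<13, i++
i=6 j=1: 12<13, i++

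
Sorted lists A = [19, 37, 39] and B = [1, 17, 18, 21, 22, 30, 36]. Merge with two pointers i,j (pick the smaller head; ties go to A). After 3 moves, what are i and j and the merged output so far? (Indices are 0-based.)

i=0, j=3, merged so far=[1, 17, 18]

i=0 j=0: A[i]=19>B[j]=1 take 1, j++
i=0 j=1: A[i]=19>B[j]=17 take 17, j++
i=0 j=2: A[i]=19>B[j]=18 take 18, j++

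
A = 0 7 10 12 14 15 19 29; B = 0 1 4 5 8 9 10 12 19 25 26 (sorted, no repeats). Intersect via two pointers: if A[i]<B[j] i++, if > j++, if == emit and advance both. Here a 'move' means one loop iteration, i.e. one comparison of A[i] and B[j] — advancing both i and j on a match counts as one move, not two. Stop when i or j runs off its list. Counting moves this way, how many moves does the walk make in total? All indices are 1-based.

14 moves

[i=1,j=1] 0==0 emit → i++,j++
[i=2,j=2] 7>1 → j++
[i=2,j=3] 7>4 → j++
[i=2,j=4] 7>5 → j++
[i=2,j=5] 7<8 → i++
[i=3,j=5] 10>8 → j++
[i=3,j=6] 10>9 → j++
[i=3,j=7] 10==10 emit → i++,j++
[i=4,j=8] 12==12 emit → i++,j++
[i=5,j=9] 14<19 → i++
[i=6,j=9] 15<19 → i++
[i=7,j=9] 19==19 emit → i++,j++
[i=8,j=10] 29>25 → j++
[i=8,j=11] 29>26 → j++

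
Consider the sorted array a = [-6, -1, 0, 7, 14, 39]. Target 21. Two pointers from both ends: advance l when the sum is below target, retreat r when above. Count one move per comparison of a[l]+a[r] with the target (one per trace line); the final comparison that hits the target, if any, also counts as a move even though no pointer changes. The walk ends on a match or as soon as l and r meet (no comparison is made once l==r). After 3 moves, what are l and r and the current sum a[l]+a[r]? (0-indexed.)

l=0 r=5: -6+39=33 >21, r--
l=0 r=4: -6+14=8 <21, l++
l=1 r=4: -1+14=13 <21, l++

l=2, r=4, sum=14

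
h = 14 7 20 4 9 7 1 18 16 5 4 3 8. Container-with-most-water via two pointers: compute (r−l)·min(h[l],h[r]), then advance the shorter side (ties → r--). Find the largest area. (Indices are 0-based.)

[0,12] min(14,8)*12=96 best=96 * → r--
[0,11] min(14,3)*11=33 best=96 → r--
[0,10] min(14,4)*10=40 best=96 → r--
[0,9] min(14,5)*9=45 best=96 → r--
[0,8] min(14,16)*8=112 best=112 * → l++
[1,8] min(7,16)*7=49 best=112 → l++
[2,8] min(20,16)*6=96 best=112 → r--
[2,7] min(20,18)*5=90 best=112 → r--
[2,6] min(20,1)*4=4 best=112 → r--
[2,5] min(20,7)*3=21 best=112 → r--
[2,4] min(20,9)*2=18 best=112 → r--
[2,3] min(20,4)*1=4 best=112 → r--

max area = 112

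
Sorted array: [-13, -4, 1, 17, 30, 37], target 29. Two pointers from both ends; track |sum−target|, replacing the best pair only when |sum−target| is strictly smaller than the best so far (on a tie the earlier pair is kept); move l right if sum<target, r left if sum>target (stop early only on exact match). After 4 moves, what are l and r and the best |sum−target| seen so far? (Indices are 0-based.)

[0,5] -13+37=24 d=5 * → l++
[1,5] -4+37=33 d=4 * → r--
[1,4] -4+30=26 d=3 * → l++
[2,4] 1+30=31 d=2 * → r--

l=2, r=3, best |Δ|=2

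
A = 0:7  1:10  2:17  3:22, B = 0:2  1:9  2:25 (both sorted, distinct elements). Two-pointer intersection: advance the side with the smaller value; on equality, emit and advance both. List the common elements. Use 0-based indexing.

intersection = []

i=0 j=0: 7>2, j++
i=0 j=1: 7<9, i++
i=1 j=1: 10>9, j++
i=1 j=2: 10<25, i++
i=2 j=2: 17<25, i++
i=3 j=2: 22<25, i++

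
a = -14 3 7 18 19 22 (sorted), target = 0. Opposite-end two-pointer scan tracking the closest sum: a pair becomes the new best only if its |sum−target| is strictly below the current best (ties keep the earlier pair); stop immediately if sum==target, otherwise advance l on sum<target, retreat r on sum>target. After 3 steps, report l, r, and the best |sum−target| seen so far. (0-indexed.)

l=0, r=2, best |Δ|=4

[0,5] -14+22=8 d=8 * → r--
[0,4] -14+19=5 d=5 * → r--
[0,3] -14+18=4 d=4 * → r--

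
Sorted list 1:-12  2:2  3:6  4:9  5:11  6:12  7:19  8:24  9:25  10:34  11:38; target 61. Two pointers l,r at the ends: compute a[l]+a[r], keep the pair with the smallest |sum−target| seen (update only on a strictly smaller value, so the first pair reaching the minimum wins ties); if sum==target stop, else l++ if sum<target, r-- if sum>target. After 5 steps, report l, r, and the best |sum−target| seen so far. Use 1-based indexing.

[1,11] -12+38=26 d=35 * → l++
[2,11] 2+38=40 d=21 * → l++
[3,11] 6+38=44 d=17 * → l++
[4,11] 9+38=47 d=14 * → l++
[5,11] 11+38=49 d=12 * → l++

l=6, r=11, best |Δ|=12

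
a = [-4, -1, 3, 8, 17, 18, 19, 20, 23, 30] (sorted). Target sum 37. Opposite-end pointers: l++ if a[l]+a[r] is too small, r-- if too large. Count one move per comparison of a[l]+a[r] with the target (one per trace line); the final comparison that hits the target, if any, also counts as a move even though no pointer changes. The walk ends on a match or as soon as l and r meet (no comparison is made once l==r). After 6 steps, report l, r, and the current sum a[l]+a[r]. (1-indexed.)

[1,10] -4+30=26 <37 → l++
[2,10] -1+30=29 <37 → l++
[3,10] 3+30=33 <37 → l++
[4,10] 8+30=38 >37 → r--
[4,9] 8+23=31 <37 → l++
[5,9] 17+23=40 >37 → r--

l=5, r=8, sum=37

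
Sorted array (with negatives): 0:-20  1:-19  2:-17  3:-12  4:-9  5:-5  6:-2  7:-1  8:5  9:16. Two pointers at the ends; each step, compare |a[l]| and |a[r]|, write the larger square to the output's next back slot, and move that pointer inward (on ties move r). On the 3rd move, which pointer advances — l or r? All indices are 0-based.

l

[0,9] |-20|>|16| out[9]=400 → l++
[1,9] |-19|>|16| out[8]=361 → l++
[2,9] |-17|>|16| out[7]=289 → l++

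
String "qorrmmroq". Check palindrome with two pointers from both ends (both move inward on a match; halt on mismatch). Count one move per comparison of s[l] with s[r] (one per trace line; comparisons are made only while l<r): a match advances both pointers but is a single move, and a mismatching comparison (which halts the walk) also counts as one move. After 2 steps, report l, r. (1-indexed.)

l=3, r=7

[1,9] 'q'=='q' → l++,r--
[2,8] 'o'=='o' → l++,r--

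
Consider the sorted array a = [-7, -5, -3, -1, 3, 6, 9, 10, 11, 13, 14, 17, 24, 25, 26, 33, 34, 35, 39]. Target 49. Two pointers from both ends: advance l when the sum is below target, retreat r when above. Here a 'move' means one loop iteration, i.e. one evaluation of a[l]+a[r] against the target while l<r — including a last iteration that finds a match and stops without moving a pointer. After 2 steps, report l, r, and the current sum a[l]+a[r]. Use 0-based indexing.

l=0 r=18: -7+39=32 <49, l++
l=1 r=18: -5+39=34 <49, l++

l=2, r=18, sum=36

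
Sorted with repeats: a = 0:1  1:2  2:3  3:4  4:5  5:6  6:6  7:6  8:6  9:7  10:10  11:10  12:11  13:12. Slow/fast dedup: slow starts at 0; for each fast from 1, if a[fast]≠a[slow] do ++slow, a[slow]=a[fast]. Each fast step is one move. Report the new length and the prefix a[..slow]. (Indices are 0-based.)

(s=0,f=1) a[fast]=2≠a[slow]=1 write a[1]=2 → slow++,fast++
(s=1,f=2) a[fast]=3≠a[slow]=2 write a[2]=3 → slow++,fast++
(s=2,f=3) a[fast]=4≠a[slow]=3 write a[3]=4 → slow++,fast++
(s=3,f=4) a[fast]=5≠a[slow]=4 write a[4]=5 → slow++,fast++
(s=4,f=5) a[fast]=6≠a[slow]=5 write a[5]=6 → slow++,fast++
(s=5,f=6) a[fast]=6=a[slow] dup → fast++
(s=5,f=7) a[fast]=6=a[slow] dup → fast++
(s=5,f=8) a[fast]=6=a[slow] dup → fast++
(s=5,f=9) a[fast]=7≠a[slow]=6 write a[6]=7 → slow++,fast++
(s=6,f=10) a[fast]=10≠a[slow]=7 write a[7]=10 → slow++,fast++
(s=7,f=11) a[fast]=10=a[slow] dup → fast++
(s=7,f=12) a[fast]=11≠a[slow]=10 write a[8]=11 → slow++,fast++
(s=8,f=13) a[fast]=12≠a[slow]=11 write a[9]=12 → slow++,fast++

length 10; prefix = [1, 2, 3, 4, 5, 6, 7, 10, 11, 12]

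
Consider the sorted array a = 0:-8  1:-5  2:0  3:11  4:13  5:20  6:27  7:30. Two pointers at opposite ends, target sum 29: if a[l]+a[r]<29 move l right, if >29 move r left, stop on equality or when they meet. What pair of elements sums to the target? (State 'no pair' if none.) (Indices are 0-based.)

[0,7] -8+30=22 <29 → l++
[1,7] -5+30=25 <29 → l++
[2,7] 0+30=30 >29 → r--
[2,6] 0+27=27 <29 → l++
[3,6] 11+27=38 >29 → r--
[3,5] 11+20=31 >29 → r--
[3,4] 11+13=24 <29 → l++

no pair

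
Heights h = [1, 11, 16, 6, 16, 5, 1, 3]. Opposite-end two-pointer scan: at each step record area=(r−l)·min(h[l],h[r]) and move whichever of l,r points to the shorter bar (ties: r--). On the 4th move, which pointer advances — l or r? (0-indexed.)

r

[0,7] min(1,3)*7=7 best=7 * → l++
[1,7] min(11,3)*6=18 best=18 * → r--
[1,6] min(11,1)*5=5 best=18 → r--
[1,5] min(11,5)*4=20 best=20 * → r--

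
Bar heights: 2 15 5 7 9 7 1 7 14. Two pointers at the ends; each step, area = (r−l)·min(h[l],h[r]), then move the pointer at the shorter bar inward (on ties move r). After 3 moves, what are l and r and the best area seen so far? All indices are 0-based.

l=0 r=8: min(2,14)*8=16 best=16 *, l++
l=1 r=8: min(15,14)*7=98 best=98 *, r--
l=1 r=7: min(15,7)*6=42 best=98, r--

l=1, r=6, best area=98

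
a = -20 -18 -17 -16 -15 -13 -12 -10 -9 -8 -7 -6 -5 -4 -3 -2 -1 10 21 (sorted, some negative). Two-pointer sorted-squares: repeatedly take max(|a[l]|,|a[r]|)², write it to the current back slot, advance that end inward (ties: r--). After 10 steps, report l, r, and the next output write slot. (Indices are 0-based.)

l=0 r=18: |-20|<=|21| out[18]=441, r--
l=0 r=17: |-20|>|10| out[17]=400, l++
l=1 r=17: |-18|>|10| out[16]=324, l++
l=2 r=17: |-17|>|10| out[15]=289, l++
l=3 r=17: |-16|>|10| out[14]=256, l++
l=4 r=17: |-15|>|10| out[13]=225, l++
l=5 r=17: |-13|>|10| out[12]=169, l++
l=6 r=17: |-12|>|10| out[11]=144, l++
l=7 r=17: |-10|<=|10| out[10]=100, r--
l=7 r=16: |-10|>|-1| out[9]=100, l++

l=8, r=16, next write slot=8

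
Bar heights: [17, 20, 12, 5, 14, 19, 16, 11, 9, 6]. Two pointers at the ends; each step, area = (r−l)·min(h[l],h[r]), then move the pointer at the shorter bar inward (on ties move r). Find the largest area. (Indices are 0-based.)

max area = 96

[0,9] min(17,6)*9=54 best=54 * → r--
[0,8] min(17,9)*8=72 best=72 * → r--
[0,7] min(17,11)*7=77 best=77 * → r--
[0,6] min(17,16)*6=96 best=96 * → r--
[0,5] min(17,19)*5=85 best=96 → l++
[1,5] min(20,19)*4=76 best=96 → r--
[1,4] min(20,14)*3=42 best=96 → r--
[1,3] min(20,5)*2=10 best=96 → r--
[1,2] min(20,12)*1=12 best=96 → r--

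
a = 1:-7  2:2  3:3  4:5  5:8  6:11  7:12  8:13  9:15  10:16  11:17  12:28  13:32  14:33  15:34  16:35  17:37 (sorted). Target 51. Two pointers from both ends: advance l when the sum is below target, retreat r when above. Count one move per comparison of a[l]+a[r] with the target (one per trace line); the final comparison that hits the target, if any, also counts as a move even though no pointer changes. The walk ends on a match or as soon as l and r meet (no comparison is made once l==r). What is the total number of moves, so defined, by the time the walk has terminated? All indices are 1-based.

l=1 r=17: -7+37=30 <51, l++
l=2 r=17: 2+37=39 <51, l++
l=3 r=17: 3+37=40 <51, l++
l=4 r=17: 5+37=42 <51, l++
l=5 r=17: 8+37=45 <51, l++
l=6 r=17: 11+37=48 <51, l++
l=7 r=17: 12+37=49 <51, l++
l=8 r=17: 13+37=50 <51, l++
l=9 r=17: 15+37=52 >51, r--
l=9 r=16: 15+35=50 <51, l++
l=10 r=16: 16+35=51, found

11 moves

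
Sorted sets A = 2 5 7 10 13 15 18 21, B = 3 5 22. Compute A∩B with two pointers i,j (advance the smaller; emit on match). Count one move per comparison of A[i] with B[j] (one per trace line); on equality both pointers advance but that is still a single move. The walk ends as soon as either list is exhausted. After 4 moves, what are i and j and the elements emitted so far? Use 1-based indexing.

i=4, j=3, emitted=[5]

i=1 j=1: 2<3, i++
i=2 j=1: 5>3, j++
i=2 j=2: 5==5 emit, i++,j++
i=3 j=3: 7<22, i++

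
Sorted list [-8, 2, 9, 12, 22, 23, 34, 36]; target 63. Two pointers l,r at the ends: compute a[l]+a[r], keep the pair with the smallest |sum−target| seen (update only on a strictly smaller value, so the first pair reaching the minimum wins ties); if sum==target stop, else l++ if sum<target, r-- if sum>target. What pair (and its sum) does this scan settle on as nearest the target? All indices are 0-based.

l=0 r=7: -8+36=28 d=35 *, l++
l=1 r=7: 2+36=38 d=25 *, l++
l=2 r=7: 9+36=45 d=18 *, l++
l=3 r=7: 12+36=48 d=15 *, l++
l=4 r=7: 22+36=58 d=5 *, l++
l=5 r=7: 23+36=59 d=4 *, l++
l=6 r=7: 34+36=70 d=7, r--

pair (23, 36) with sum 59 (|Δ|=4)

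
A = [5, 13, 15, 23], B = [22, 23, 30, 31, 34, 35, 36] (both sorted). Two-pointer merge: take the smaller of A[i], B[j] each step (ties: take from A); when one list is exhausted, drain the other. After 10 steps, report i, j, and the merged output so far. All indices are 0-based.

i=4, j=6, merged so far=[5, 13, 15, 22, 23, 23, 30, 31, 34, 35]

[i=0,j=0] A[i]=5<=B[j]=22 take 5 → i++
[i=1,j=0] A[i]=13<=B[j]=22 take 13 → i++
[i=2,j=0] A[i]=15<=B[j]=22 take 15 → i++
[i=3,j=0] A[i]=23>B[j]=22 take 22 → j++
[i=3,j=1] A[i]=23<=B[j]=23 take 23 → i++
[i=4,j=1] A done, take B[j]=23 → j++
[i=4,j=2] A done, take B[j]=30 → j++
[i=4,j=3] A done, take B[j]=31 → j++
[i=4,j=4] A done, take B[j]=34 → j++
[i=4,j=5] A done, take B[j]=35 → j++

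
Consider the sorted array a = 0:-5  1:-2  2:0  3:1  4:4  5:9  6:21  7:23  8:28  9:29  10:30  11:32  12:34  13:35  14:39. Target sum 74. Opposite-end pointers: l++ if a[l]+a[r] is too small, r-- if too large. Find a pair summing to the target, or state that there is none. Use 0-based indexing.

(35, 39)

[0,14] -5+39=34 <74 → l++
[1,14] -2+39=37 <74 → l++
[2,14] 0+39=39 <74 → l++
[3,14] 1+39=40 <74 → l++
[4,14] 4+39=43 <74 → l++
[5,14] 9+39=48 <74 → l++
[6,14] 21+39=60 <74 → l++
[7,14] 23+39=62 <74 → l++
[8,14] 28+39=67 <74 → l++
[9,14] 29+39=68 <74 → l++
[10,14] 30+39=69 <74 → l++
[11,14] 32+39=71 <74 → l++
[12,14] 34+39=73 <74 → l++
[13,14] 35+39=74 → found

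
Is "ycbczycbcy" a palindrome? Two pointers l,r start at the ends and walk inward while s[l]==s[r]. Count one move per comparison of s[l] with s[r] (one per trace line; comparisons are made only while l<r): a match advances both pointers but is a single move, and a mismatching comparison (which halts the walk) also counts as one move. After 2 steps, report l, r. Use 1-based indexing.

[1,10] 'y'=='y' → l++,r--
[2,9] 'c'=='c' → l++,r--

l=3, r=8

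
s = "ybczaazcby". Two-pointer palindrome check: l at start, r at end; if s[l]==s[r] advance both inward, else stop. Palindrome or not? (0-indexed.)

l=0 r=9: 'y'=='y', l++,r--
l=1 r=8: 'b'=='b', l++,r--
l=2 r=7: 'c'=='c', l++,r--
l=3 r=6: 'z'=='z', l++,r--
l=4 r=5: 'a'=='a', l++,r--

palindrome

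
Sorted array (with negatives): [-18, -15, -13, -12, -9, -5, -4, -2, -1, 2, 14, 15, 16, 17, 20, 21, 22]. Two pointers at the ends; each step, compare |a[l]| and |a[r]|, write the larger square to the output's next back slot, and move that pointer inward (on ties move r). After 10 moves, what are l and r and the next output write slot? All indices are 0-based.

l=3, r=9, next write slot=6

[0,16] |-18|<=|22| out[16]=484 → r--
[0,15] |-18|<=|21| out[15]=441 → r--
[0,14] |-18|<=|20| out[14]=400 → r--
[0,13] |-18|>|17| out[13]=324 → l++
[1,13] |-15|<=|17| out[12]=289 → r--
[1,12] |-15|<=|16| out[11]=256 → r--
[1,11] |-15|<=|15| out[10]=225 → r--
[1,10] |-15|>|14| out[9]=225 → l++
[2,10] |-13|<=|14| out[8]=196 → r--
[2,9] |-13|>|2| out[7]=169 → l++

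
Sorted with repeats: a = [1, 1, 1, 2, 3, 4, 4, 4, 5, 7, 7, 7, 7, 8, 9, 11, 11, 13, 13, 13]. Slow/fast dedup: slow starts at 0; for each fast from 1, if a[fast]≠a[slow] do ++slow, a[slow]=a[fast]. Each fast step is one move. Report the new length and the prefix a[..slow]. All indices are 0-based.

length 10; prefix = [1, 2, 3, 4, 5, 7, 8, 9, 11, 13]

slow=0 fast=1: a[fast]=1=a[slow] dup, fast++
slow=0 fast=2: a[fast]=1=a[slow] dup, fast++
slow=0 fast=3: a[fast]=2≠a[slow]=1 write a[1]=2, slow++,fast++
slow=1 fast=4: a[fast]=3≠a[slow]=2 write a[2]=3, slow++,fast++
slow=2 fast=5: a[fast]=4≠a[slow]=3 write a[3]=4, slow++,fast++
slow=3 fast=6: a[fast]=4=a[slow] dup, fast++
slow=3 fast=7: a[fast]=4=a[slow] dup, fast++
slow=3 fast=8: a[fast]=5≠a[slow]=4 write a[4]=5, slow++,fast++
slow=4 fast=9: a[fast]=7≠a[slow]=5 write a[5]=7, slow++,fast++
slow=5 fast=10: a[fast]=7=a[slow] dup, fast++
slow=5 fast=11: a[fast]=7=a[slow] dup, fast++
slow=5 fast=12: a[fast]=7=a[slow] dup, fast++
slow=5 fast=13: a[fast]=8≠a[slow]=7 write a[6]=8, slow++,fast++
slow=6 fast=14: a[fast]=9≠a[slow]=8 write a[7]=9, slow++,fast++
slow=7 fast=15: a[fast]=11≠a[slow]=9 write a[8]=11, slow++,fast++
slow=8 fast=16: a[fast]=11=a[slow] dup, fast++
slow=8 fast=17: a[fast]=13≠a[slow]=11 write a[9]=13, slow++,fast++
slow=9 fast=18: a[fast]=13=a[slow] dup, fast++
slow=9 fast=19: a[fast]=13=a[slow] dup, fast++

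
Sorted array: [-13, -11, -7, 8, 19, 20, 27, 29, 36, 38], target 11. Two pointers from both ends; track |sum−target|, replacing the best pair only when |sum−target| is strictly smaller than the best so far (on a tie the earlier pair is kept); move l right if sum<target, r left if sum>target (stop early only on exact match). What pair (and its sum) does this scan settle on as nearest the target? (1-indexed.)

pair (-7, 19) with sum 12 (|Δ|=1)

l=1 r=10: -13+38=25 d=14 *, r--
l=1 r=9: -13+36=23 d=12 *, r--
l=1 r=8: -13+29=16 d=5 *, r--
l=1 r=7: -13+27=14 d=3 *, r--
l=1 r=6: -13+20=7 d=4, l++
l=2 r=6: -11+20=9 d=2 *, l++
l=3 r=6: -7+20=13 d=2, r--
l=3 r=5: -7+19=12 d=1 *, r--
l=3 r=4: -7+8=1 d=10, l++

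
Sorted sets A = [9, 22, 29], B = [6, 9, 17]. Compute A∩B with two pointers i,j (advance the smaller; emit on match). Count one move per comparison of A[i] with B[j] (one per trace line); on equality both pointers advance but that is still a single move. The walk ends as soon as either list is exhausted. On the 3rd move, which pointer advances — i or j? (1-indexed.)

j

i=1 j=1: 9>6, j++
i=1 j=2: 9==9 emit, i++,j++
i=2 j=3: 22>17, j++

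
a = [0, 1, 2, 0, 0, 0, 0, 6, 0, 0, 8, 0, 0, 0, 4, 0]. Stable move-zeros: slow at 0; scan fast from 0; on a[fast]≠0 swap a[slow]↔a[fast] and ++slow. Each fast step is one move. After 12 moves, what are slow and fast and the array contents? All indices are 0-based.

slow=4, fast=12, a=[1, 2, 6, 8, 0, 0, 0, 0, 0, 0, 0, 0, 0, 0, 4, 0]

slow=0 fast=0: a[fast]=0, fast++
slow=0 fast=1: a[fast]=1≠0 swap→a[0]=1, slow++,fast++
slow=1 fast=2: a[fast]=2≠0 swap→a[1]=2, slow++,fast++
slow=2 fast=3: a[fast]=0, fast++
slow=2 fast=4: a[fast]=0, fast++
slow=2 fast=5: a[fast]=0, fast++
slow=2 fast=6: a[fast]=0, fast++
slow=2 fast=7: a[fast]=6≠0 swap→a[2]=6, slow++,fast++
slow=3 fast=8: a[fast]=0, fast++
slow=3 fast=9: a[fast]=0, fast++
slow=3 fast=10: a[fast]=8≠0 swap→a[3]=8, slow++,fast++
slow=4 fast=11: a[fast]=0, fast++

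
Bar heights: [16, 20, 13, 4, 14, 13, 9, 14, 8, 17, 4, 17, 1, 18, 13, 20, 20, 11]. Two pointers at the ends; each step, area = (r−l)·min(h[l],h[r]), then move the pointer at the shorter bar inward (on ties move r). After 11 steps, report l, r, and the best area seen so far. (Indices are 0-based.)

[0,17] min(16,11)*17=187 best=187 * → r--
[0,16] min(16,20)*16=256 best=256 * → l++
[1,16] min(20,20)*15=300 best=300 * → r--
[1,15] min(20,20)*14=280 best=300 → r--
[1,14] min(20,13)*13=169 best=300 → r--
[1,13] min(20,18)*12=216 best=300 → r--
[1,12] min(20,1)*11=11 best=300 → r--
[1,11] min(20,17)*10=170 best=300 → r--
[1,10] min(20,4)*9=36 best=300 → r--
[1,9] min(20,17)*8=136 best=300 → r--
[1,8] min(20,8)*7=56 best=300 → r--

l=1, r=7, best area=300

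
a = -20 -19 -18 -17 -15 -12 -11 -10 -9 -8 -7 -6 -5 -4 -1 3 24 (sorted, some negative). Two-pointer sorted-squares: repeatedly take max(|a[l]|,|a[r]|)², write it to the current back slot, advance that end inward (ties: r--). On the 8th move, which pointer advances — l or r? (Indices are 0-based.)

l

l=0 r=16: |-20|<=|24| out[16]=576, r--
l=0 r=15: |-20|>|3| out[15]=400, l++
l=1 r=15: |-19|>|3| out[14]=361, l++
l=2 r=15: |-18|>|3| out[13]=324, l++
l=3 r=15: |-17|>|3| out[12]=289, l++
l=4 r=15: |-15|>|3| out[11]=225, l++
l=5 r=15: |-12|>|3| out[10]=144, l++
l=6 r=15: |-11|>|3| out[9]=121, l++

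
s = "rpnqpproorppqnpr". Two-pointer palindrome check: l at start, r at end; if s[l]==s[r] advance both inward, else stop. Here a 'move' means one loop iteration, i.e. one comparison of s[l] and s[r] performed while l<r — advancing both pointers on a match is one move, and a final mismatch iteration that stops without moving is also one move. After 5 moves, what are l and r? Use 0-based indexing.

l=5, r=10

l=0 r=15: 'r'=='r', l++,r--
l=1 r=14: 'p'=='p', l++,r--
l=2 r=13: 'n'=='n', l++,r--
l=3 r=12: 'q'=='q', l++,r--
l=4 r=11: 'p'=='p', l++,r--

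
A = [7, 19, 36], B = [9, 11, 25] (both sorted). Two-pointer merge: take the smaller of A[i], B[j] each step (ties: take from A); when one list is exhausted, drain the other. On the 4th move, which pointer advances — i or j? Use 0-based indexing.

[i=0,j=0] A[i]=7<=B[j]=9 take 7 → i++
[i=1,j=0] A[i]=19>B[j]=9 take 9 → j++
[i=1,j=1] A[i]=19>B[j]=11 take 11 → j++
[i=1,j=2] A[i]=19<=B[j]=25 take 19 → i++

i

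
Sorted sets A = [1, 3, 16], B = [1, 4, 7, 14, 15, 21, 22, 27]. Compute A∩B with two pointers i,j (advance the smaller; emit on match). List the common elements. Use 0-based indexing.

intersection = [1]

[i=0,j=0] 1==1 emit → i++,j++
[i=1,j=1] 3<4 → i++
[i=2,j=1] 16>4 → j++
[i=2,j=2] 16>7 → j++
[i=2,j=3] 16>14 → j++
[i=2,j=4] 16>15 → j++
[i=2,j=5] 16<21 → i++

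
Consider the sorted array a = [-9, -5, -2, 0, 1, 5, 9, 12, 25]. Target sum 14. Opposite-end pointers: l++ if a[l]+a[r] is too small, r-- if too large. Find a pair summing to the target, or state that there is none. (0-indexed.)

[0,8] -9+25=16 >14 → r--
[0,7] -9+12=3 <14 → l++
[1,7] -5+12=7 <14 → l++
[2,7] -2+12=10 <14 → l++
[3,7] 0+12=12 <14 → l++
[4,7] 1+12=13 <14 → l++
[5,7] 5+12=17 >14 → r--
[5,6] 5+9=14 → found

(5, 9)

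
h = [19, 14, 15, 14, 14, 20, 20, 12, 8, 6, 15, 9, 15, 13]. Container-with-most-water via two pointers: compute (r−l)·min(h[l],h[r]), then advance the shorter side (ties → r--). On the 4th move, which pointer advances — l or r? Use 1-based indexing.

[1,14] min(19,13)*13=169 best=169 * → r--
[1,13] min(19,15)*12=180 best=180 * → r--
[1,12] min(19,9)*11=99 best=180 → r--
[1,11] min(19,15)*10=150 best=180 → r--

r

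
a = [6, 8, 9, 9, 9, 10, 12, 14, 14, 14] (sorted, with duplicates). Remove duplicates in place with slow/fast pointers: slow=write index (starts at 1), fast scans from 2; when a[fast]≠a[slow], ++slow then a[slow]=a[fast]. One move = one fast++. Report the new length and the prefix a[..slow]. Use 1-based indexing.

length 6; prefix = [6, 8, 9, 10, 12, 14]

slow=1 fast=2: a[fast]=8≠a[slow]=6 write a[2]=8, slow++,fast++
slow=2 fast=3: a[fast]=9≠a[slow]=8 write a[3]=9, slow++,fast++
slow=3 fast=4: a[fast]=9=a[slow] dup, fast++
slow=3 fast=5: a[fast]=9=a[slow] dup, fast++
slow=3 fast=6: a[fast]=10≠a[slow]=9 write a[4]=10, slow++,fast++
slow=4 fast=7: a[fast]=12≠a[slow]=10 write a[5]=12, slow++,fast++
slow=5 fast=8: a[fast]=14≠a[slow]=12 write a[6]=14, slow++,fast++
slow=6 fast=9: a[fast]=14=a[slow] dup, fast++
slow=6 fast=10: a[fast]=14=a[slow] dup, fast++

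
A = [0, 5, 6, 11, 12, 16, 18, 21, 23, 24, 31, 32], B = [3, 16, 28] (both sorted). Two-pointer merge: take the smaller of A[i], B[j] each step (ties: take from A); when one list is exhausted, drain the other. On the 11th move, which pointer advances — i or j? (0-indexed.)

i=0 j=0: A[i]=0<=B[j]=3 take 0, i++
i=1 j=0: A[i]=5>B[j]=3 take 3, j++
i=1 j=1: A[i]=5<=B[j]=16 take 5, i++
i=2 j=1: A[i]=6<=B[j]=16 take 6, i++
i=3 j=1: A[i]=11<=B[j]=16 take 11, i++
i=4 j=1: A[i]=12<=B[j]=16 take 12, i++
i=5 j=1: A[i]=16<=B[j]=16 take 16, i++
i=6 j=1: A[i]=18>B[j]=16 take 16, j++
i=6 j=2: A[i]=18<=B[j]=28 take 18, i++
i=7 j=2: A[i]=21<=B[j]=28 take 21, i++
i=8 j=2: A[i]=23<=B[j]=28 take 23, i++

i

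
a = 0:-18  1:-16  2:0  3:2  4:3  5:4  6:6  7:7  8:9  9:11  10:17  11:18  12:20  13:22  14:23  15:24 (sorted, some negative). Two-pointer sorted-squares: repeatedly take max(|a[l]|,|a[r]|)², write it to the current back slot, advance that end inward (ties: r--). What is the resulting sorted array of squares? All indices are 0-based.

l=0 r=15: |-18|<=|24| out[15]=576, r--
l=0 r=14: |-18|<=|23| out[14]=529, r--
l=0 r=13: |-18|<=|22| out[13]=484, r--
l=0 r=12: |-18|<=|20| out[12]=400, r--
l=0 r=11: |-18|<=|18| out[11]=324, r--
l=0 r=10: |-18|>|17| out[10]=324, l++
l=1 r=10: |-16|<=|17| out[9]=289, r--
l=1 r=9: |-16|>|11| out[8]=256, l++
l=2 r=9: |0|<=|11| out[7]=121, r--
l=2 r=8: |0|<=|9| out[6]=81, r--
l=2 r=7: |0|<=|7| out[5]=49, r--
l=2 r=6: |0|<=|6| out[4]=36, r--
l=2 r=5: |0|<=|4| out[3]=16, r--
l=2 r=4: |0|<=|3| out[2]=9, r--
l=2 r=3: |0|<=|2| out[1]=4, r--
l=2 r=2: |0|<=|0| out[0]=0, r--

[0, 4, 9, 16, 36, 49, 81, 121, 256, 289, 324, 324, 400, 484, 529, 576]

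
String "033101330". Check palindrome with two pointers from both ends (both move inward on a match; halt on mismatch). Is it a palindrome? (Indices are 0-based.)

palindrome

l=0 r=8: '0'=='0', l++,r--
l=1 r=7: '3'=='3', l++,r--
l=2 r=6: '3'=='3', l++,r--
l=3 r=5: '1'=='1', l++,r--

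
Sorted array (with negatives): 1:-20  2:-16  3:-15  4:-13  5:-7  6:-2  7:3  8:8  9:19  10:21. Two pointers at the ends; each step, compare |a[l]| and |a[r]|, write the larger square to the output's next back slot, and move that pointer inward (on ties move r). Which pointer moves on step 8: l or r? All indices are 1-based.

[1,10] |-20|<=|21| out[10]=441 → r--
[1,9] |-20|>|19| out[9]=400 → l++
[2,9] |-16|<=|19| out[8]=361 → r--
[2,8] |-16|>|8| out[7]=256 → l++
[3,8] |-15|>|8| out[6]=225 → l++
[4,8] |-13|>|8| out[5]=169 → l++
[5,8] |-7|<=|8| out[4]=64 → r--
[5,7] |-7|>|3| out[3]=49 → l++

l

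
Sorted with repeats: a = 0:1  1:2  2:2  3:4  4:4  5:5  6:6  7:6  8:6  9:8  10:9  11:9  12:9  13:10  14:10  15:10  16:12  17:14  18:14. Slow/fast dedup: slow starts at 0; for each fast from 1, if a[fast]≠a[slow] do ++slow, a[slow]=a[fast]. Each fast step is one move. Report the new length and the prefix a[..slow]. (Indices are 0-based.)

length 10; prefix = [1, 2, 4, 5, 6, 8, 9, 10, 12, 14]

(s=0,f=1) a[fast]=2≠a[slow]=1 write a[1]=2 → slow++,fast++
(s=1,f=2) a[fast]=2=a[slow] dup → fast++
(s=1,f=3) a[fast]=4≠a[slow]=2 write a[2]=4 → slow++,fast++
(s=2,f=4) a[fast]=4=a[slow] dup → fast++
(s=2,f=5) a[fast]=5≠a[slow]=4 write a[3]=5 → slow++,fast++
(s=3,f=6) a[fast]=6≠a[slow]=5 write a[4]=6 → slow++,fast++
(s=4,f=7) a[fast]=6=a[slow] dup → fast++
(s=4,f=8) a[fast]=6=a[slow] dup → fast++
(s=4,f=9) a[fast]=8≠a[slow]=6 write a[5]=8 → slow++,fast++
(s=5,f=10) a[fast]=9≠a[slow]=8 write a[6]=9 → slow++,fast++
(s=6,f=11) a[fast]=9=a[slow] dup → fast++
(s=6,f=12) a[fast]=9=a[slow] dup → fast++
(s=6,f=13) a[fast]=10≠a[slow]=9 write a[7]=10 → slow++,fast++
(s=7,f=14) a[fast]=10=a[slow] dup → fast++
(s=7,f=15) a[fast]=10=a[slow] dup → fast++
(s=7,f=16) a[fast]=12≠a[slow]=10 write a[8]=12 → slow++,fast++
(s=8,f=17) a[fast]=14≠a[slow]=12 write a[9]=14 → slow++,fast++
(s=9,f=18) a[fast]=14=a[slow] dup → fast++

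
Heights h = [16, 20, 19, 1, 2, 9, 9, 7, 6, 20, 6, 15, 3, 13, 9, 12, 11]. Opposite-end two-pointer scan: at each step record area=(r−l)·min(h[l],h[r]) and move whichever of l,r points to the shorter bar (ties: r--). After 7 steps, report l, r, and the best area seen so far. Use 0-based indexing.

[0,16] min(16,11)*16=176 best=176 * → r--
[0,15] min(16,12)*15=180 best=180 * → r--
[0,14] min(16,9)*14=126 best=180 → r--
[0,13] min(16,13)*13=169 best=180 → r--
[0,12] min(16,3)*12=36 best=180 → r--
[0,11] min(16,15)*11=165 best=180 → r--
[0,10] min(16,6)*10=60 best=180 → r--

l=0, r=9, best area=180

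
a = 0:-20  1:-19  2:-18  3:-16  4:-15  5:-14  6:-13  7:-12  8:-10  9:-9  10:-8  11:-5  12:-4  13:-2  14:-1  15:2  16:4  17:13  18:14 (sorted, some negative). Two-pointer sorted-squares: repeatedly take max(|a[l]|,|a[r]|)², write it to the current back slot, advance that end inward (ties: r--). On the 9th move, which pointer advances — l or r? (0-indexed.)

l=0 r=18: |-20|>|14| out[18]=400, l++
l=1 r=18: |-19|>|14| out[17]=361, l++
l=2 r=18: |-18|>|14| out[16]=324, l++
l=3 r=18: |-16|>|14| out[15]=256, l++
l=4 r=18: |-15|>|14| out[14]=225, l++
l=5 r=18: |-14|<=|14| out[13]=196, r--
l=5 r=17: |-14|>|13| out[12]=196, l++
l=6 r=17: |-13|<=|13| out[11]=169, r--
l=6 r=16: |-13|>|4| out[10]=169, l++

l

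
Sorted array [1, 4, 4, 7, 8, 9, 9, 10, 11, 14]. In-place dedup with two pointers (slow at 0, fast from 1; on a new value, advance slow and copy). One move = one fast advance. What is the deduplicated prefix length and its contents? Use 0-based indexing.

slow=0 fast=1: a[fast]=4≠a[slow]=1 write a[1]=4, slow++,fast++
slow=1 fast=2: a[fast]=4=a[slow] dup, fast++
slow=1 fast=3: a[fast]=7≠a[slow]=4 write a[2]=7, slow++,fast++
slow=2 fast=4: a[fast]=8≠a[slow]=7 write a[3]=8, slow++,fast++
slow=3 fast=5: a[fast]=9≠a[slow]=8 write a[4]=9, slow++,fast++
slow=4 fast=6: a[fast]=9=a[slow] dup, fast++
slow=4 fast=7: a[fast]=10≠a[slow]=9 write a[5]=10, slow++,fast++
slow=5 fast=8: a[fast]=11≠a[slow]=10 write a[6]=11, slow++,fast++
slow=6 fast=9: a[fast]=14≠a[slow]=11 write a[7]=14, slow++,fast++

length 8; prefix = [1, 4, 7, 8, 9, 10, 11, 14]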